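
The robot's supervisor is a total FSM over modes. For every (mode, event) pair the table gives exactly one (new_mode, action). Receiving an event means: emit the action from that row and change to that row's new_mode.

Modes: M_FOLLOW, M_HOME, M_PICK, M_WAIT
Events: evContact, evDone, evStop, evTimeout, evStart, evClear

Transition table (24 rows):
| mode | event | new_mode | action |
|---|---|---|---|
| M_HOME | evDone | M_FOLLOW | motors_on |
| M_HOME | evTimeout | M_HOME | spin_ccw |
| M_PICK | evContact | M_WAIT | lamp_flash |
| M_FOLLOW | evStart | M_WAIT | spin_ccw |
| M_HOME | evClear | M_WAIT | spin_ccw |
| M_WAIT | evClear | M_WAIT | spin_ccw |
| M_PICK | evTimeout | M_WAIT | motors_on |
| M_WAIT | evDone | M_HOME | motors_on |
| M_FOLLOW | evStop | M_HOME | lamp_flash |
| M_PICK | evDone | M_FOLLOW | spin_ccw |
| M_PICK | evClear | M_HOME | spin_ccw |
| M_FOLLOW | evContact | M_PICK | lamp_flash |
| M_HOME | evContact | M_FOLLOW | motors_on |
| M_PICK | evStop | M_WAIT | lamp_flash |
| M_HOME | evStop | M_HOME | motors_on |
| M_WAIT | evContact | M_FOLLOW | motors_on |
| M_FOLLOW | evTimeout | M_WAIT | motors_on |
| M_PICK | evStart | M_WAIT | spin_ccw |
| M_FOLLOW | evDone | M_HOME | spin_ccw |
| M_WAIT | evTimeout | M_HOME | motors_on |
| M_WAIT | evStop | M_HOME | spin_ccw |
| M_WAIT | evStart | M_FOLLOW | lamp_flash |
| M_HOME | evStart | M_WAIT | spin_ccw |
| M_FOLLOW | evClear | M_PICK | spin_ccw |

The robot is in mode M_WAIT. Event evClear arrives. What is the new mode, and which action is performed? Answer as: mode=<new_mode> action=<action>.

mode=M_WAIT action=spin_ccw

current mode = M_WAIT; filter table to that mode:
  (M_WAIT, evClear) → (M_WAIT, spin_ccw)  ← event matches
  (M_WAIT, evDone) → (M_HOME, motors_on)
  (M_WAIT, evContact) → (M_FOLLOW, motors_on)
  (M_WAIT, evTimeout) → (M_HOME, motors_on)
  (M_WAIT, evStop) → (M_HOME, spin_ccw)
  (M_WAIT, evStart) → (M_FOLLOW, lamp_flash)
event = evClear selects (M_WAIT, spin_ccw)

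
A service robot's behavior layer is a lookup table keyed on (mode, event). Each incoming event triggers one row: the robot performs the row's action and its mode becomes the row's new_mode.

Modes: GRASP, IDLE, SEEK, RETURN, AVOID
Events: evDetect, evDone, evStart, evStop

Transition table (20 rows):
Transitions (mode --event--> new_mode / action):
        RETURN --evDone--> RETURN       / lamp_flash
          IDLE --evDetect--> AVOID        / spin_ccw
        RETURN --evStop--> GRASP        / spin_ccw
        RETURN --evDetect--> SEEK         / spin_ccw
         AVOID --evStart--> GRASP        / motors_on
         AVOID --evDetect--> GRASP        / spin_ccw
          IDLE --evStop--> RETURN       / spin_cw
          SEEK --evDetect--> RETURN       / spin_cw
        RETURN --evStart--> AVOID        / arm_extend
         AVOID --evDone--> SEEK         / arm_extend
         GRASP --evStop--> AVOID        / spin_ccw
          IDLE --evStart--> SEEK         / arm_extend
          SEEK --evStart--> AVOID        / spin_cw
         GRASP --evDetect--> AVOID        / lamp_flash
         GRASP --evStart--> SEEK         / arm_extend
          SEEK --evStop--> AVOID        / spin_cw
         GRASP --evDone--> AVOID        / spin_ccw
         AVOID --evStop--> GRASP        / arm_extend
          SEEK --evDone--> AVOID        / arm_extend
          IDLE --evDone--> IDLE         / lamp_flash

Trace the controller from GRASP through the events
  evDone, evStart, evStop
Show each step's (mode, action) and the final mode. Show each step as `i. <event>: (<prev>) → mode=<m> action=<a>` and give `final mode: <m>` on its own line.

final mode: AVOID

1. evDone: (GRASP) → mode=AVOID action=spin_ccw
2. evStart: (AVOID) → mode=GRASP action=motors_on
3. evStop: (GRASP) → mode=AVOID action=spin_ccw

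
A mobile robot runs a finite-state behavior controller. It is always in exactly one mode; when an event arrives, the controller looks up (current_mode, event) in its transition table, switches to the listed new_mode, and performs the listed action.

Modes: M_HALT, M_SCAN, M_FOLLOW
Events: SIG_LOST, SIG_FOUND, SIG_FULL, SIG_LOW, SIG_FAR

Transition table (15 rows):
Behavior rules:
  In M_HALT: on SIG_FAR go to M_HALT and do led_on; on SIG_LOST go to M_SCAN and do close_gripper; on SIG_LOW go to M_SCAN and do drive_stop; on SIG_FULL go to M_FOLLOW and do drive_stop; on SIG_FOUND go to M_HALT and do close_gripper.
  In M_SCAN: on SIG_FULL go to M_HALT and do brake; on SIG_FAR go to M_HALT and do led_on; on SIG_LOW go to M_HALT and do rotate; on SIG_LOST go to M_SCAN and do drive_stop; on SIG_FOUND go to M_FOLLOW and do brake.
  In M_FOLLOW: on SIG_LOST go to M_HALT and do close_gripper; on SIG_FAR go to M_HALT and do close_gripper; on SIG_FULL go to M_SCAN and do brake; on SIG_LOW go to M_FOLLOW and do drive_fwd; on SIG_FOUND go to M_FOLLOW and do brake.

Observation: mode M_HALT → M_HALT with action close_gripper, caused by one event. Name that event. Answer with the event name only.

try SIG_LOST: (M_HALT, SIG_LOST) → (M_SCAN, close_gripper)
try SIG_FOUND: (M_HALT, SIG_FOUND) → (M_HALT, close_gripper)  ← matches
try SIG_FULL: (M_HALT, SIG_FULL) → (M_FOLLOW, drive_stop)
try SIG_LOW: (M_HALT, SIG_LOW) → (M_SCAN, drive_stop)
try SIG_FAR: (M_HALT, SIG_FAR) → (M_HALT, led_on)

SIG_FOUND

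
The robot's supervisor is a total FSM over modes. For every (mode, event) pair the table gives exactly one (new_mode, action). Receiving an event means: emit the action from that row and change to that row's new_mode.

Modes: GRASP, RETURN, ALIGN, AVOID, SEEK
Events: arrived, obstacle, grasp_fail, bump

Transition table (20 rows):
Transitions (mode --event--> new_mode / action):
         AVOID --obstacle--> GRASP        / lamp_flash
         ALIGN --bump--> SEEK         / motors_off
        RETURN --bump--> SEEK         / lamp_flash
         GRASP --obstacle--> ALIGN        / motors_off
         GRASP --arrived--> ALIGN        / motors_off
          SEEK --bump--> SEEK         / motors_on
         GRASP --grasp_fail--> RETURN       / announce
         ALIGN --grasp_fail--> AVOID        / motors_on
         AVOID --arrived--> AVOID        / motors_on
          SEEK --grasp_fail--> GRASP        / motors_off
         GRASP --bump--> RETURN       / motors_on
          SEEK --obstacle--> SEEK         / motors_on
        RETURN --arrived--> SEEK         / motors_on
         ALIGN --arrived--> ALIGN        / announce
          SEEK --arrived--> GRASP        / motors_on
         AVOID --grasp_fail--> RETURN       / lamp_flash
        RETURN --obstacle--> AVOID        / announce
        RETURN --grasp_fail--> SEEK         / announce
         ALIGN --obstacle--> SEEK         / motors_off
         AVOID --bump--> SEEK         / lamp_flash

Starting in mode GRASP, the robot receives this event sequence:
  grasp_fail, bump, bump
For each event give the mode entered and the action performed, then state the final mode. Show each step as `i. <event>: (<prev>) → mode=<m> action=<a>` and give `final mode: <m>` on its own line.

final mode: SEEK

1. grasp_fail: (GRASP) → mode=RETURN action=announce
2. bump: (RETURN) → mode=SEEK action=lamp_flash
3. bump: (SEEK) → mode=SEEK action=motors_on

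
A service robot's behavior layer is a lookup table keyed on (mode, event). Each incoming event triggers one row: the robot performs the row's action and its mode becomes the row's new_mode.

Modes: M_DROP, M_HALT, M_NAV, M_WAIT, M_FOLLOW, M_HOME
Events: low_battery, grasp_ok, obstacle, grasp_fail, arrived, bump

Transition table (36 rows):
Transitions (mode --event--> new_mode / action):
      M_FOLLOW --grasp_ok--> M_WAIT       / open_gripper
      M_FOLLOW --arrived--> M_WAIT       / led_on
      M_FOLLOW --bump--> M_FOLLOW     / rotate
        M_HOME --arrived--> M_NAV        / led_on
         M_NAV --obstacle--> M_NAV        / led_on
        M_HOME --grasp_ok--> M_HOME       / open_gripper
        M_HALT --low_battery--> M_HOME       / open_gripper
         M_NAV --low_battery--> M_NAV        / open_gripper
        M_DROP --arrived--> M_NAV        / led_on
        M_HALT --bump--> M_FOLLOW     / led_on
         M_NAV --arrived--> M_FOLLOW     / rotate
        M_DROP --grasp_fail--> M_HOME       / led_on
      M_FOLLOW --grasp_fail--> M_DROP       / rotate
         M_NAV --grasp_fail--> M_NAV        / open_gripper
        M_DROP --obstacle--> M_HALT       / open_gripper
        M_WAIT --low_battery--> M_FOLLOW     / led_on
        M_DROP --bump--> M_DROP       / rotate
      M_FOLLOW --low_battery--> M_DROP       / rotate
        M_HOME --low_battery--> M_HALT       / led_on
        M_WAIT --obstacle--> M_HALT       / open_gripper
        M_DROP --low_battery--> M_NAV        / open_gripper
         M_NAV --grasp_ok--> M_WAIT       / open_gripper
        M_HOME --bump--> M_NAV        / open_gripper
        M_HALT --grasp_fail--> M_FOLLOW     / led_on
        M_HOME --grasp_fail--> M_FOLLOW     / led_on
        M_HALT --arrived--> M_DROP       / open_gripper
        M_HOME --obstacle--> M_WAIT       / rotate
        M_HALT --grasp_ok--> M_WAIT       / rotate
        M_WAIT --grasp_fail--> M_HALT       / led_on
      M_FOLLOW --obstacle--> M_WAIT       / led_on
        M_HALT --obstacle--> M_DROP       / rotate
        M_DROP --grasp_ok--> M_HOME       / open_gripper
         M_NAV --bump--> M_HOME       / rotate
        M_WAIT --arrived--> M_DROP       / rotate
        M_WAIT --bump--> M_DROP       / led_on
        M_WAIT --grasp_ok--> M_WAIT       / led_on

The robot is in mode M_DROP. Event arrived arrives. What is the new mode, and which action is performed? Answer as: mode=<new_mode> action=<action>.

mode=M_NAV action=led_on

current mode = M_DROP; filter table to that mode:
  (M_DROP, arrived) → (M_NAV, led_on)  ← event matches
  (M_DROP, grasp_fail) → (M_HOME, led_on)
  (M_DROP, obstacle) → (M_HALT, open_gripper)
  (M_DROP, bump) → (M_DROP, rotate)
  (M_DROP, low_battery) → (M_NAV, open_gripper)
  (M_DROP, grasp_ok) → (M_HOME, open_gripper)
event = arrived selects (M_NAV, led_on)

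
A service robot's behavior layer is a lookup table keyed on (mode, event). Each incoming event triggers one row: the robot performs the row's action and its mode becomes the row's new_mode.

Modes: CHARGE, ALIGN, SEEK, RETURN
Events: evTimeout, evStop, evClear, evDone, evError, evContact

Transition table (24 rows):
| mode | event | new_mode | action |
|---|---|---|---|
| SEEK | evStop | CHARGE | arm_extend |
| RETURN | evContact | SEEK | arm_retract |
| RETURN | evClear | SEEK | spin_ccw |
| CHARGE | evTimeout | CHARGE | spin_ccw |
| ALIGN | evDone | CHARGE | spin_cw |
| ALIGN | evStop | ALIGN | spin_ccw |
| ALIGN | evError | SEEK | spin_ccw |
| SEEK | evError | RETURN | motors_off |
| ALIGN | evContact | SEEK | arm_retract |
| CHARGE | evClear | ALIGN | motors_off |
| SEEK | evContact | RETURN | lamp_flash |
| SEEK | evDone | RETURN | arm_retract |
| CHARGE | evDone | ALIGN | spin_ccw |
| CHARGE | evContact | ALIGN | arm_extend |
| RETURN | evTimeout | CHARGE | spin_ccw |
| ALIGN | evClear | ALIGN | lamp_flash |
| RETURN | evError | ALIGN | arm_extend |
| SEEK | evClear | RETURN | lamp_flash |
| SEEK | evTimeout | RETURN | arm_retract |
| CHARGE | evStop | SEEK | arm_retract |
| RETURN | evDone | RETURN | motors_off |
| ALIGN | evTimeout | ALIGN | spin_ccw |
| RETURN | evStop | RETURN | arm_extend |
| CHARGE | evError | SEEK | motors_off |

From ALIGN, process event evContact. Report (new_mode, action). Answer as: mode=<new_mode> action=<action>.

mode=SEEK action=arm_retract

current mode = ALIGN; filter table to that mode:
  (ALIGN, evDone) → (CHARGE, spin_cw)
  (ALIGN, evStop) → (ALIGN, spin_ccw)
  (ALIGN, evError) → (SEEK, spin_ccw)
  (ALIGN, evContact) → (SEEK, arm_retract)  ← event matches
  (ALIGN, evClear) → (ALIGN, lamp_flash)
  (ALIGN, evTimeout) → (ALIGN, spin_ccw)
event = evContact selects (SEEK, arm_retract)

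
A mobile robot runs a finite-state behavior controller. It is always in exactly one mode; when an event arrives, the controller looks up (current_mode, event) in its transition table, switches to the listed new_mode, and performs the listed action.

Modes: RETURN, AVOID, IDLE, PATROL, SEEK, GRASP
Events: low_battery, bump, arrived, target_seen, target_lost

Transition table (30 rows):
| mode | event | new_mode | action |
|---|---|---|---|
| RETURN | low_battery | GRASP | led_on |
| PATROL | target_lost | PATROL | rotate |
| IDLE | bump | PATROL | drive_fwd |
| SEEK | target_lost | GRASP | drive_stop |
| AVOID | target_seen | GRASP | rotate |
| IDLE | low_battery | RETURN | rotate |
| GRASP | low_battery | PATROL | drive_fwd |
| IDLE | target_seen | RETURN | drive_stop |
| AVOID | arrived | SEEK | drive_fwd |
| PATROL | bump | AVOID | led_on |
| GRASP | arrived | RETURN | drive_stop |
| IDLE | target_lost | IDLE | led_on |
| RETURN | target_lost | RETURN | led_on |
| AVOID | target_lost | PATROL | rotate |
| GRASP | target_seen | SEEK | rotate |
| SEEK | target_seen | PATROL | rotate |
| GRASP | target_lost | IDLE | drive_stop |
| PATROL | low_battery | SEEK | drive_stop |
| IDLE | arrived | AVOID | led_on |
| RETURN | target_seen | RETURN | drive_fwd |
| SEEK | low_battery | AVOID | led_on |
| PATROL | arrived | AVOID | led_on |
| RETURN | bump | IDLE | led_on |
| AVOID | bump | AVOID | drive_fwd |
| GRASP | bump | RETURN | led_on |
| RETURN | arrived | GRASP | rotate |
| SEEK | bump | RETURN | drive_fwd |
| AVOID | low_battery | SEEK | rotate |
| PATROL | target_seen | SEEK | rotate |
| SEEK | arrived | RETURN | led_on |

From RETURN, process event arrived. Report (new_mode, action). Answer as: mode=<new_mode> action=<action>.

current mode = RETURN; filter table to that mode:
  (RETURN, low_battery) → (GRASP, led_on)
  (RETURN, target_lost) → (RETURN, led_on)
  (RETURN, target_seen) → (RETURN, drive_fwd)
  (RETURN, bump) → (IDLE, led_on)
  (RETURN, arrived) → (GRASP, rotate)  ← event matches
event = arrived selects (GRASP, rotate)

mode=GRASP action=rotate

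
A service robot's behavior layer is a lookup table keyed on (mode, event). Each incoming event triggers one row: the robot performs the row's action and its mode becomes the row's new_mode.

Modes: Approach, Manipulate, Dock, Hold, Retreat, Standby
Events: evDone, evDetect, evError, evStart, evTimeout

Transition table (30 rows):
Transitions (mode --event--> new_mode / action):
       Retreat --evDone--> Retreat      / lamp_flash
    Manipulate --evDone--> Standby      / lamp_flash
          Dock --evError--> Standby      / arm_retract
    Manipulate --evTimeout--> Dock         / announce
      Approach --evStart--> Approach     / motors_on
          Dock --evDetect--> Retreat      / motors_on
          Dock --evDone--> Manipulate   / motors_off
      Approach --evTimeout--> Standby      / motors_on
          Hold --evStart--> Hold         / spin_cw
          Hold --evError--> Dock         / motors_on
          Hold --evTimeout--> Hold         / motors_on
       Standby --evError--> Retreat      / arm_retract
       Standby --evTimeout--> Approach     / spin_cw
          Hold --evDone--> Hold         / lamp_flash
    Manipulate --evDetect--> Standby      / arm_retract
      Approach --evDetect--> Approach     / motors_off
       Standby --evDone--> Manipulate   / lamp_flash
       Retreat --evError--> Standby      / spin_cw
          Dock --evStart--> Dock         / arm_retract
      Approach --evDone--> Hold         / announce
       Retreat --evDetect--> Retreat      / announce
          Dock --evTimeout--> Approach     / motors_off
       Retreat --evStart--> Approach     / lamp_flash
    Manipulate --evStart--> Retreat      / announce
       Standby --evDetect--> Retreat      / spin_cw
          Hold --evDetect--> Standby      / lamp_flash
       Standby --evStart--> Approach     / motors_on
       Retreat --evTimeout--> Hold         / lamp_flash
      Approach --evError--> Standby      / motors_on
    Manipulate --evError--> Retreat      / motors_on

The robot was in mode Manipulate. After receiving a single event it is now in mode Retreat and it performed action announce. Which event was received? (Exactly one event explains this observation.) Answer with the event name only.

try evDone: (Manipulate, evDone) → (Standby, lamp_flash)
try evDetect: (Manipulate, evDetect) → (Standby, arm_retract)
try evError: (Manipulate, evError) → (Retreat, motors_on)
try evStart: (Manipulate, evStart) → (Retreat, announce)  ← matches
try evTimeout: (Manipulate, evTimeout) → (Dock, announce)

evStart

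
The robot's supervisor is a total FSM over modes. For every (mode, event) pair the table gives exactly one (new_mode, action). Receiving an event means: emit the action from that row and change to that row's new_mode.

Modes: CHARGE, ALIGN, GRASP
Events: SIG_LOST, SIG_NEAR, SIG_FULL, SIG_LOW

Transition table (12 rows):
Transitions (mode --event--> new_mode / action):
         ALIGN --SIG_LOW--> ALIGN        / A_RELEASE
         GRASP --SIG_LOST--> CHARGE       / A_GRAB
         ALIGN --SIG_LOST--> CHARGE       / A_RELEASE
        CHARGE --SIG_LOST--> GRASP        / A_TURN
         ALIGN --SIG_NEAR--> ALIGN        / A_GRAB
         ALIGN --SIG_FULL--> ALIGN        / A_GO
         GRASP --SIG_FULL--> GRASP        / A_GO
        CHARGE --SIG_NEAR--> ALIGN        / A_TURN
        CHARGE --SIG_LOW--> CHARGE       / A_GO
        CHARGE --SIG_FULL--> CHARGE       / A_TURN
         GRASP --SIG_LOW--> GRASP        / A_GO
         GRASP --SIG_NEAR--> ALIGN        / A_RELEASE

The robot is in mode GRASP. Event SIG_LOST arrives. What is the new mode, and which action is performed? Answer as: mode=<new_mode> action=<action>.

current mode = GRASP; filter table to that mode:
  (GRASP, SIG_LOST) → (CHARGE, A_GRAB)  ← event matches
  (GRASP, SIG_FULL) → (GRASP, A_GO)
  (GRASP, SIG_LOW) → (GRASP, A_GO)
  (GRASP, SIG_NEAR) → (ALIGN, A_RELEASE)
event = SIG_LOST selects (CHARGE, A_GRAB)

mode=CHARGE action=A_GRAB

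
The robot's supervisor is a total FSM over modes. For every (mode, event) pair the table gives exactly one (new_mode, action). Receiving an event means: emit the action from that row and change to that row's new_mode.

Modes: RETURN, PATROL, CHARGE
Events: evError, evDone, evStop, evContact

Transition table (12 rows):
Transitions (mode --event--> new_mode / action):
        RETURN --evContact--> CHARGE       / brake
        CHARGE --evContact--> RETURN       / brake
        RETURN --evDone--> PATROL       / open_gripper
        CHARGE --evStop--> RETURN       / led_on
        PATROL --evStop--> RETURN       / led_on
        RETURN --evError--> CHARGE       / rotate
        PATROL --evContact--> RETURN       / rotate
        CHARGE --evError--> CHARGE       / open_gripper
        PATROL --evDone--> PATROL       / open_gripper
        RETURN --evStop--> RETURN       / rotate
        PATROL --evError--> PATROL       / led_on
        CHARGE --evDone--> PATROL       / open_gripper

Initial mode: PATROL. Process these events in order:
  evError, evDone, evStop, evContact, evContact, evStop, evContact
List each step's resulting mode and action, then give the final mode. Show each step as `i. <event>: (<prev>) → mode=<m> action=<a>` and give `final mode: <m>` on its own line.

final mode: CHARGE

1. evError: (PATROL) → mode=PATROL action=led_on
2. evDone: (PATROL) → mode=PATROL action=open_gripper
3. evStop: (PATROL) → mode=RETURN action=led_on
4. evContact: (RETURN) → mode=CHARGE action=brake
5. evContact: (CHARGE) → mode=RETURN action=brake
6. evStop: (RETURN) → mode=RETURN action=rotate
7. evContact: (RETURN) → mode=CHARGE action=brake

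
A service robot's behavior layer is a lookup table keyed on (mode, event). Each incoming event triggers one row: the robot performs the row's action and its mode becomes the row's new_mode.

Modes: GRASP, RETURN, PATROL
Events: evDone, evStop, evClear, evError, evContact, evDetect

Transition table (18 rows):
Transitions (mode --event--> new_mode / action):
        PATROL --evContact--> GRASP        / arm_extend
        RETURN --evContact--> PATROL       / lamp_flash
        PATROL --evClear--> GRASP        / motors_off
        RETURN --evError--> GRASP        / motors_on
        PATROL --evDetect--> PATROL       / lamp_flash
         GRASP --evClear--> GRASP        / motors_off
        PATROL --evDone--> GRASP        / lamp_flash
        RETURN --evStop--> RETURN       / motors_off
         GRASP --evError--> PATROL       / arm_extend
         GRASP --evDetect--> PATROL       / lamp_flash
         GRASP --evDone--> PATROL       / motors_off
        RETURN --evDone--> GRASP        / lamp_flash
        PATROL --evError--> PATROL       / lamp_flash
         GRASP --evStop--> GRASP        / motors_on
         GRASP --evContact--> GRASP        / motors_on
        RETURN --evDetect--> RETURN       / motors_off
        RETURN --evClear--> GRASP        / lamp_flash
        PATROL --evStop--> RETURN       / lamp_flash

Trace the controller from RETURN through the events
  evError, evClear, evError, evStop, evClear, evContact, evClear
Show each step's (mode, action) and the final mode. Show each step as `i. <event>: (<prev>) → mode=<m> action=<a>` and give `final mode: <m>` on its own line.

1. evError: (RETURN) → mode=GRASP action=motors_on
2. evClear: (GRASP) → mode=GRASP action=motors_off
3. evError: (GRASP) → mode=PATROL action=arm_extend
4. evStop: (PATROL) → mode=RETURN action=lamp_flash
5. evClear: (RETURN) → mode=GRASP action=lamp_flash
6. evContact: (GRASP) → mode=GRASP action=motors_on
7. evClear: (GRASP) → mode=GRASP action=motors_off

final mode: GRASP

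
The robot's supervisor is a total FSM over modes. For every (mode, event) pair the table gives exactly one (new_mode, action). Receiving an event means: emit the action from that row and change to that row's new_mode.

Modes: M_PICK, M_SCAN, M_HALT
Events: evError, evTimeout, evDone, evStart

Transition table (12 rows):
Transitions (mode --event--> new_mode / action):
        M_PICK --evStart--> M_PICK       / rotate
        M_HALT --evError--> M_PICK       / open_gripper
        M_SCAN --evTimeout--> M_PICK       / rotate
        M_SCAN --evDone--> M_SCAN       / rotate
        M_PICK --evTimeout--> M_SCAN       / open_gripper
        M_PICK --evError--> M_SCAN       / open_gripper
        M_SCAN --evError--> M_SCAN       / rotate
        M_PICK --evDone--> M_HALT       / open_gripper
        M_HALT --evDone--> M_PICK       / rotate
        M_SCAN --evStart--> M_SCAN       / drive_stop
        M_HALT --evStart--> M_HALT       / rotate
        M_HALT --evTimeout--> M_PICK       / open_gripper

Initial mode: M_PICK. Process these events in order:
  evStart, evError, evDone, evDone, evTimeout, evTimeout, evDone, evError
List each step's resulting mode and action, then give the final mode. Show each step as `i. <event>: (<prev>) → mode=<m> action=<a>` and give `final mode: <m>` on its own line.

1. evStart: (M_PICK) → mode=M_PICK action=rotate
2. evError: (M_PICK) → mode=M_SCAN action=open_gripper
3. evDone: (M_SCAN) → mode=M_SCAN action=rotate
4. evDone: (M_SCAN) → mode=M_SCAN action=rotate
5. evTimeout: (M_SCAN) → mode=M_PICK action=rotate
6. evTimeout: (M_PICK) → mode=M_SCAN action=open_gripper
7. evDone: (M_SCAN) → mode=M_SCAN action=rotate
8. evError: (M_SCAN) → mode=M_SCAN action=rotate

final mode: M_SCAN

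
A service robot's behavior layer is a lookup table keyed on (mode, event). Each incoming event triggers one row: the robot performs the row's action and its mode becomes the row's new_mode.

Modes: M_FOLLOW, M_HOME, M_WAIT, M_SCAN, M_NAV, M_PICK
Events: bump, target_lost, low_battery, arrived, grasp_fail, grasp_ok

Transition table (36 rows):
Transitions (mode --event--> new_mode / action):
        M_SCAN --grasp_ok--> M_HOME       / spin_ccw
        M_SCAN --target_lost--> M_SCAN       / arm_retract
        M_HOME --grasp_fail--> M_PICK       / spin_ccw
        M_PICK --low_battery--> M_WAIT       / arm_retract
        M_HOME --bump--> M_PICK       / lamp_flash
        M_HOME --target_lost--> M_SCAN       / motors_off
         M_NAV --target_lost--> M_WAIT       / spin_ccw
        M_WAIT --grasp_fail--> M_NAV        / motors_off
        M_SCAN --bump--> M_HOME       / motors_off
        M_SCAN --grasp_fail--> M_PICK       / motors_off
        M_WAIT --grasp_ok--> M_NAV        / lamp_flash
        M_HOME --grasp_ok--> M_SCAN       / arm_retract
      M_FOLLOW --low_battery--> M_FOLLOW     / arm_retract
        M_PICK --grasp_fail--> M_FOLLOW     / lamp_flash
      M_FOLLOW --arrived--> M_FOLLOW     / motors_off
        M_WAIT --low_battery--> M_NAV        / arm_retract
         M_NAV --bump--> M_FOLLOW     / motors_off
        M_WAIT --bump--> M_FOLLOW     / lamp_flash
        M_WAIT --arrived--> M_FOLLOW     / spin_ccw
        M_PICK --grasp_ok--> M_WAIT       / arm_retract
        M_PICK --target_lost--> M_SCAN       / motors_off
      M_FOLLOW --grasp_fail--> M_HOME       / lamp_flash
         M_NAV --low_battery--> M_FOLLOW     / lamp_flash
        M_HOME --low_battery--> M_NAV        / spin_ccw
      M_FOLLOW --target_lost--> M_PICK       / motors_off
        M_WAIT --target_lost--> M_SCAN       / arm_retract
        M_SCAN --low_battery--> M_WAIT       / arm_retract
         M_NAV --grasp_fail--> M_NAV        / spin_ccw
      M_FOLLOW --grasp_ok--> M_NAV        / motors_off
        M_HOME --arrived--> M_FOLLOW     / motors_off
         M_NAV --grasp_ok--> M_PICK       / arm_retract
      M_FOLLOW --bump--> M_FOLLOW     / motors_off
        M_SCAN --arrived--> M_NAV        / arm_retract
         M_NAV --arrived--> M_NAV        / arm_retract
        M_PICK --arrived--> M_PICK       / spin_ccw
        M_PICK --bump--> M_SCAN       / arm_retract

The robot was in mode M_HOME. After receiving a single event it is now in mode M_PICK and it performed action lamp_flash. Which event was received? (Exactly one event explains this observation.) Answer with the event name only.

bump

try bump: (M_HOME, bump) → (M_PICK, lamp_flash)  ← matches
try target_lost: (M_HOME, target_lost) → (M_SCAN, motors_off)
try low_battery: (M_HOME, low_battery) → (M_NAV, spin_ccw)
try arrived: (M_HOME, arrived) → (M_FOLLOW, motors_off)
try grasp_fail: (M_HOME, grasp_fail) → (M_PICK, spin_ccw)
try grasp_ok: (M_HOME, grasp_ok) → (M_SCAN, arm_retract)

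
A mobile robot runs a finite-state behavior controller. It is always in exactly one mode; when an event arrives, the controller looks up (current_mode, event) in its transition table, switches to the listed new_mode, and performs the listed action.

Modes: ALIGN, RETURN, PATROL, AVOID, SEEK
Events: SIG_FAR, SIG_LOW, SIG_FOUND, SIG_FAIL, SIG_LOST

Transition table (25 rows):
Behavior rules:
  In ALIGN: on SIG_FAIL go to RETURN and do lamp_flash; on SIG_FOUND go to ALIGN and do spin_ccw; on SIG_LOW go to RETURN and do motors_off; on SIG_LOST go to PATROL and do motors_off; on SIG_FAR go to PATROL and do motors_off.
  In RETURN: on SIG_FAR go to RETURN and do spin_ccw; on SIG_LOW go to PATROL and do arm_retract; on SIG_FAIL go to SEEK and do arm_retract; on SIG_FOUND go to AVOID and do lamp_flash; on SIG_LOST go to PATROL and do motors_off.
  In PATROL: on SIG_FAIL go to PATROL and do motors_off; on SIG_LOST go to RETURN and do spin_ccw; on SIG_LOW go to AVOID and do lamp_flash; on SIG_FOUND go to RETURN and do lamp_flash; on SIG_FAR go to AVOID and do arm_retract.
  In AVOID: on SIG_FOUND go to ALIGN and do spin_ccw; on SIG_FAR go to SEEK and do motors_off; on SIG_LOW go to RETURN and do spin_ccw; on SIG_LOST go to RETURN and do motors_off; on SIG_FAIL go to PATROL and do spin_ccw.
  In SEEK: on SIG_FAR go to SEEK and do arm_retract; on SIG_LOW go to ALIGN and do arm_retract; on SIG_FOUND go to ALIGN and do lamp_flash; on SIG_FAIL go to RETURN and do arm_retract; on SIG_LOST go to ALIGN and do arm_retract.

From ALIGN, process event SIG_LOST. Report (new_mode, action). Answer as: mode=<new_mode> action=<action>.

current mode = ALIGN; filter table to that mode:
  (ALIGN, SIG_FAIL) → (RETURN, lamp_flash)
  (ALIGN, SIG_FOUND) → (ALIGN, spin_ccw)
  (ALIGN, SIG_LOW) → (RETURN, motors_off)
  (ALIGN, SIG_LOST) → (PATROL, motors_off)  ← event matches
  (ALIGN, SIG_FAR) → (PATROL, motors_off)
event = SIG_LOST selects (PATROL, motors_off)

mode=PATROL action=motors_off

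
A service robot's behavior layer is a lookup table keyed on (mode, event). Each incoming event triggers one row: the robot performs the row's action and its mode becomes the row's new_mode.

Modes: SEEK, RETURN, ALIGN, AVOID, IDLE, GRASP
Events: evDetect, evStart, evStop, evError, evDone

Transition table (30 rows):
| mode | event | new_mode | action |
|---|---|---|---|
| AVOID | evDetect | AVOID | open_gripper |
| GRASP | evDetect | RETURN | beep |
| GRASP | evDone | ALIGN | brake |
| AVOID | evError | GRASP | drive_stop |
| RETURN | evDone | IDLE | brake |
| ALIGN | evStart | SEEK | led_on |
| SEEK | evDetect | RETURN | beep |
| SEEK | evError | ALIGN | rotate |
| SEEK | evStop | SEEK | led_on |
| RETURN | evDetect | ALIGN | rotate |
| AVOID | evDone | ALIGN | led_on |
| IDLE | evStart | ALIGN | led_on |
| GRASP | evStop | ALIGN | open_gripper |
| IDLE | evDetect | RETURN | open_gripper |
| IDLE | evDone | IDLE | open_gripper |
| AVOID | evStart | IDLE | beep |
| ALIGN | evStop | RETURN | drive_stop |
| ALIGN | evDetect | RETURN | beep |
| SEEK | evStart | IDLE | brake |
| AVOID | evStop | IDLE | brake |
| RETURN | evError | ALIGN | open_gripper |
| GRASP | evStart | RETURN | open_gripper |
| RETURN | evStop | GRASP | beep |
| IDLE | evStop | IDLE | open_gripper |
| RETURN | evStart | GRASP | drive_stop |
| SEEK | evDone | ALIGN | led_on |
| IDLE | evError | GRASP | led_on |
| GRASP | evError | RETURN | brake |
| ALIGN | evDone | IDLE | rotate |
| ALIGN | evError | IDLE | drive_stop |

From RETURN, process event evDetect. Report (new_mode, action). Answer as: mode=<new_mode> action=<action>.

current mode = RETURN; filter table to that mode:
  (RETURN, evDone) → (IDLE, brake)
  (RETURN, evDetect) → (ALIGN, rotate)  ← event matches
  (RETURN, evError) → (ALIGN, open_gripper)
  (RETURN, evStop) → (GRASP, beep)
  (RETURN, evStart) → (GRASP, drive_stop)
event = evDetect selects (ALIGN, rotate)

mode=ALIGN action=rotate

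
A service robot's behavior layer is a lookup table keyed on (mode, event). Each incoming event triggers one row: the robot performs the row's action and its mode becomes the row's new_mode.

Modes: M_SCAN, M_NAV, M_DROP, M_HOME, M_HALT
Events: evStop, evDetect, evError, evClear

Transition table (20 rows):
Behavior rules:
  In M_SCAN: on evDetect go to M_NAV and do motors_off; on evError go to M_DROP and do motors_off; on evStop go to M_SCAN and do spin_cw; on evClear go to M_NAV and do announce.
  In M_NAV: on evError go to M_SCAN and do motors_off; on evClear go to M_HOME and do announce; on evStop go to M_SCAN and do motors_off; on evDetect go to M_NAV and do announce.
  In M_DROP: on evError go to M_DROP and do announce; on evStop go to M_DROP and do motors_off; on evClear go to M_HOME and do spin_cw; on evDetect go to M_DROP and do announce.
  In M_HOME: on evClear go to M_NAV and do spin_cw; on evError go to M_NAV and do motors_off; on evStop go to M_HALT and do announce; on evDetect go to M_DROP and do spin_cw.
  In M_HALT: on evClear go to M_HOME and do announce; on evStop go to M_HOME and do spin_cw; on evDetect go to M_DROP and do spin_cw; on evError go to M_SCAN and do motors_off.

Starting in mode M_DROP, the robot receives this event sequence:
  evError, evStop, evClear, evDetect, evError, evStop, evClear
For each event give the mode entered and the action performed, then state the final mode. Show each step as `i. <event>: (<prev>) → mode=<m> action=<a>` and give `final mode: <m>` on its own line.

1. evError: (M_DROP) → mode=M_DROP action=announce
2. evStop: (M_DROP) → mode=M_DROP action=motors_off
3. evClear: (M_DROP) → mode=M_HOME action=spin_cw
4. evDetect: (M_HOME) → mode=M_DROP action=spin_cw
5. evError: (M_DROP) → mode=M_DROP action=announce
6. evStop: (M_DROP) → mode=M_DROP action=motors_off
7. evClear: (M_DROP) → mode=M_HOME action=spin_cw

final mode: M_HOME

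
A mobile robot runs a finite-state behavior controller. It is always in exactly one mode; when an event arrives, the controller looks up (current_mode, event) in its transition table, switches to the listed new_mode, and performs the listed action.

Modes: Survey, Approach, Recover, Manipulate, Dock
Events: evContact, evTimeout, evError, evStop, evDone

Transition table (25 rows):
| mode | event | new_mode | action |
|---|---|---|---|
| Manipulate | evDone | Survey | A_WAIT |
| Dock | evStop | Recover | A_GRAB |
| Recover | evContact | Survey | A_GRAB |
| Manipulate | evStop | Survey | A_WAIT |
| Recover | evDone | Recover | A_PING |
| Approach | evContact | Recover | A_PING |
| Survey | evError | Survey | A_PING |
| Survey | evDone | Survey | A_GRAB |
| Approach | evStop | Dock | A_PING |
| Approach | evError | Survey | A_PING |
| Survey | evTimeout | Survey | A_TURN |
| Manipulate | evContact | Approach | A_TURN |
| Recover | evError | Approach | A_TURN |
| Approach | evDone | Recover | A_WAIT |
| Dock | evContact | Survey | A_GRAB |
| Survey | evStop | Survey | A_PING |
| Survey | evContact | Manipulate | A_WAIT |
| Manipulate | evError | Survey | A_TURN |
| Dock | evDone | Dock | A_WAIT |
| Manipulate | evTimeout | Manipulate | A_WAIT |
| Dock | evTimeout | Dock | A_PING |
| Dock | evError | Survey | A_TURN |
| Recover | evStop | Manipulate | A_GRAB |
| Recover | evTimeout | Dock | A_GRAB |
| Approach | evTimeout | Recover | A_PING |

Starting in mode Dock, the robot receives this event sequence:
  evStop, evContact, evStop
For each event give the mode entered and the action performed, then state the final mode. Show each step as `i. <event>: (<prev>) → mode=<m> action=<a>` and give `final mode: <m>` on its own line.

final mode: Survey

1. evStop: (Dock) → mode=Recover action=A_GRAB
2. evContact: (Recover) → mode=Survey action=A_GRAB
3. evStop: (Survey) → mode=Survey action=A_PING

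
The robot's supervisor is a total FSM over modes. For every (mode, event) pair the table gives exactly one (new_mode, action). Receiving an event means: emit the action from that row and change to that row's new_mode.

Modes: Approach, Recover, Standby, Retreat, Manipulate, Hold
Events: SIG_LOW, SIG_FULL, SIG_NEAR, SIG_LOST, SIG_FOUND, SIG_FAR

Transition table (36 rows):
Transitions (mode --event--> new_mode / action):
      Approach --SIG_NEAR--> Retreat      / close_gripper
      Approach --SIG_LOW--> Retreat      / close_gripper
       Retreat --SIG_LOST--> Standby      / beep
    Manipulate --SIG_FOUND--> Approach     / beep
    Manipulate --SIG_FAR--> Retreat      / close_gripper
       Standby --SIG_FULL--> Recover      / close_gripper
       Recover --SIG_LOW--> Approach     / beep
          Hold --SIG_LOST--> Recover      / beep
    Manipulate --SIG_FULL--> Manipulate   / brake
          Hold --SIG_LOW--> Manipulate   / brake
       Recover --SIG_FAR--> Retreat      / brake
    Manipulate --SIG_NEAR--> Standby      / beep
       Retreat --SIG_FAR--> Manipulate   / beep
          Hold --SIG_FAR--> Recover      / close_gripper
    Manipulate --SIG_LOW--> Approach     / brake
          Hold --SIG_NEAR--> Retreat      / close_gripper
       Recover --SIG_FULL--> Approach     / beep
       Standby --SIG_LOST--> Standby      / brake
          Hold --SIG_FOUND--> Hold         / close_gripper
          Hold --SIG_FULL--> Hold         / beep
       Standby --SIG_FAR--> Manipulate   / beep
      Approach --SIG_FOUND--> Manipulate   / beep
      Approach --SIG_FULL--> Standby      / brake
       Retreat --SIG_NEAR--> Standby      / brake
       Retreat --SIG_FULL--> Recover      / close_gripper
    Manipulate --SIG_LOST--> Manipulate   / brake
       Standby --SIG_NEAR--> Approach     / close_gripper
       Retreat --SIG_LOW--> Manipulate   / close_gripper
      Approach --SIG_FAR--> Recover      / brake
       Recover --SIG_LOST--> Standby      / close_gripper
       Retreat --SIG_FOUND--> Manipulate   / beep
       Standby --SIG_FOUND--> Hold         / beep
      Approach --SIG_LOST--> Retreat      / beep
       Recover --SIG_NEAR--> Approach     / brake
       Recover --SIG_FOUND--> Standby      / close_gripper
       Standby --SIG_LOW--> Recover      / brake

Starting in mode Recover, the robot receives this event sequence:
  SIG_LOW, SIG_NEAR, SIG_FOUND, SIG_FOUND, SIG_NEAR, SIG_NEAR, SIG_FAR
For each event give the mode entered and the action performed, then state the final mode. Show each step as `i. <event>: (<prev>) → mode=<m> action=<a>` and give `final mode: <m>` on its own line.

1. SIG_LOW: (Recover) → mode=Approach action=beep
2. SIG_NEAR: (Approach) → mode=Retreat action=close_gripper
3. SIG_FOUND: (Retreat) → mode=Manipulate action=beep
4. SIG_FOUND: (Manipulate) → mode=Approach action=beep
5. SIG_NEAR: (Approach) → mode=Retreat action=close_gripper
6. SIG_NEAR: (Retreat) → mode=Standby action=brake
7. SIG_FAR: (Standby) → mode=Manipulate action=beep

final mode: Manipulate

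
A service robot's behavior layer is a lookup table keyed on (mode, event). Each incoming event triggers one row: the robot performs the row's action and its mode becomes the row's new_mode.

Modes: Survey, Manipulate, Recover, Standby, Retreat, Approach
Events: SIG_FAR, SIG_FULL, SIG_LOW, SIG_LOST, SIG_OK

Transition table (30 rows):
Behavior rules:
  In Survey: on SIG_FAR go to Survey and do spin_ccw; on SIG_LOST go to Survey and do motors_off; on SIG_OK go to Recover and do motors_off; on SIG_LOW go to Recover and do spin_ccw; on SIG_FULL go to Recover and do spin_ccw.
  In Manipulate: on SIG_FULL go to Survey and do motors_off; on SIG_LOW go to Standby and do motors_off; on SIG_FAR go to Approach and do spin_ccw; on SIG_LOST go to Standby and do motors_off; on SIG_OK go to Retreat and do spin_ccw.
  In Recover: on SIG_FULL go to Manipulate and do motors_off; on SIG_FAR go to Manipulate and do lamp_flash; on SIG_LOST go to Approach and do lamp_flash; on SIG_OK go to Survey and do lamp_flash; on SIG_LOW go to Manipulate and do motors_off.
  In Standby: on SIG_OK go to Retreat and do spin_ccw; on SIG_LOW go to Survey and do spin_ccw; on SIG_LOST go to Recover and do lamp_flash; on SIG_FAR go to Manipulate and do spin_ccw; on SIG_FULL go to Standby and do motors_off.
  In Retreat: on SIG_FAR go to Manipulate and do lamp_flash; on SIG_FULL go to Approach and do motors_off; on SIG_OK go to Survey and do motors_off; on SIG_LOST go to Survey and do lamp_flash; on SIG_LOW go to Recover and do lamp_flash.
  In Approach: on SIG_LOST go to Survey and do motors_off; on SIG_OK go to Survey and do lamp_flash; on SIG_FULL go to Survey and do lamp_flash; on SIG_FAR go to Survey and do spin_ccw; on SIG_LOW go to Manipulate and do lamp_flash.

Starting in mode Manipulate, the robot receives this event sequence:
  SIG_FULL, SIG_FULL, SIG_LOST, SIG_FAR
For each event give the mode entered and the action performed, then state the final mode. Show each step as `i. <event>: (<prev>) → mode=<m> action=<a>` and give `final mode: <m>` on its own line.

1. SIG_FULL: (Manipulate) → mode=Survey action=motors_off
2. SIG_FULL: (Survey) → mode=Recover action=spin_ccw
3. SIG_LOST: (Recover) → mode=Approach action=lamp_flash
4. SIG_FAR: (Approach) → mode=Survey action=spin_ccw

final mode: Survey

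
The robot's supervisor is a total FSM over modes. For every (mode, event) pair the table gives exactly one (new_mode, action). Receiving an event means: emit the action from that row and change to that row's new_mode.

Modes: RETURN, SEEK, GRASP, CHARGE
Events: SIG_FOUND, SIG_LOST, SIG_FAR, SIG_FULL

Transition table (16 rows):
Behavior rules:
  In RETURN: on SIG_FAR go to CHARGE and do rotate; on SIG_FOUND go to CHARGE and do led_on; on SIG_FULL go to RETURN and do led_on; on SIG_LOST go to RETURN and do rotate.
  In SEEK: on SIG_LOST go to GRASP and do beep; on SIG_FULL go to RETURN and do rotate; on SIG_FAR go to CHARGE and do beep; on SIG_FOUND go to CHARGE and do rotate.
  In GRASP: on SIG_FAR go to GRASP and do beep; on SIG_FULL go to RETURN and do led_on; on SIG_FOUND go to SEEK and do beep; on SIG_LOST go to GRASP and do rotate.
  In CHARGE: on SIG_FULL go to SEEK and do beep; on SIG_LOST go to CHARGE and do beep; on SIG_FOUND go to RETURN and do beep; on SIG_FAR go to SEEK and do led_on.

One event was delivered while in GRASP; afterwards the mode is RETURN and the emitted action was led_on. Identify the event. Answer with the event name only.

SIG_FULL

try SIG_FOUND: (GRASP, SIG_FOUND) → (SEEK, beep)
try SIG_LOST: (GRASP, SIG_LOST) → (GRASP, rotate)
try SIG_FAR: (GRASP, SIG_FAR) → (GRASP, beep)
try SIG_FULL: (GRASP, SIG_FULL) → (RETURN, led_on)  ← matches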